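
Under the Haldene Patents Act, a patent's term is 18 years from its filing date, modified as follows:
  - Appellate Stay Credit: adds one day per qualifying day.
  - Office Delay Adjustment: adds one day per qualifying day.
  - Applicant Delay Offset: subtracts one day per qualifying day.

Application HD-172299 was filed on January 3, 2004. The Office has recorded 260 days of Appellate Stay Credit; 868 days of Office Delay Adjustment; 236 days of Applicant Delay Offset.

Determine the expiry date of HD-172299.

June 13, 2024

Base term: filing date + 18 years → 3 January 2022.
Appellate Stay Credit: +260 days → 20 September 2022.
Office Delay Adjustment: +868 days → 4 February 2025.
Applicant Delay Offset: −236 days → 13 June 2024.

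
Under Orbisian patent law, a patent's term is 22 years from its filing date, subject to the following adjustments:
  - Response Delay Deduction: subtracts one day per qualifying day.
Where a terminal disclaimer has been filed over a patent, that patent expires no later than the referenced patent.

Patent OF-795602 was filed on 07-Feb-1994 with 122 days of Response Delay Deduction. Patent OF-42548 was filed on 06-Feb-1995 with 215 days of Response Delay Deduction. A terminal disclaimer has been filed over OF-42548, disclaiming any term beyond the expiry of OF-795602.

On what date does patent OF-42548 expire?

October 8, 2015

Natural term of OF-42548:
  Base: filing + 22 years → 6 February 2017.
  Response Delay Deduction: −215 days → 6 July 2016.
Expiry of referenced patent OF-795602:
  Base: filing + 22 years → 7 February 2016.
  Response Delay Deduction: −122 days → 8 October 2015.
Terminal disclaimer: OF-42548 expires on the earlier of 6 July 2016 and 8 October 2015.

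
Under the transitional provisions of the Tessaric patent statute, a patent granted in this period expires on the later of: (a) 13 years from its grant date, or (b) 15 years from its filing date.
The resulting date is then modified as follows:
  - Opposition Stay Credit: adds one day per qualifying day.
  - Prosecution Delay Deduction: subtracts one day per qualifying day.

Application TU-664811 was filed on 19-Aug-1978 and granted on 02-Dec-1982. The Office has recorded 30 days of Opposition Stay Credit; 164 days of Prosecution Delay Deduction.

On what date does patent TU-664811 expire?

1995-07-21

(a) grant + 13 years → 2 December 1995.
(b) filing + 15 years → 19 August 1993.
Later of the two: 2 December 1995.
Opposition Stay Credit: +30 days → 1 January 1996.
Prosecution Delay Deduction: −164 days → 21 July 1995.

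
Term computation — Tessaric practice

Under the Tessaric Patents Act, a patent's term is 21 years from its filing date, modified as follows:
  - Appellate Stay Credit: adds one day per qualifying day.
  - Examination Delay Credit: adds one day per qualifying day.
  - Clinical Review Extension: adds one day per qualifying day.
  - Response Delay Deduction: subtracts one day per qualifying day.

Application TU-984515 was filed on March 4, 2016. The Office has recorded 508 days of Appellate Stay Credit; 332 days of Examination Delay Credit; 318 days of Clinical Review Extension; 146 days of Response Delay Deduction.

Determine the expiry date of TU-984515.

Base term: filing date + 21 years → 4 March 2037.
Appellate Stay Credit: +508 days → 25 July 2038.
Examination Delay Credit: +332 days → 22 June 2039.
Clinical Review Extension: +318 days → 5 May 2040.
Response Delay Deduction: −146 days → 11 December 2039.

December 11, 2039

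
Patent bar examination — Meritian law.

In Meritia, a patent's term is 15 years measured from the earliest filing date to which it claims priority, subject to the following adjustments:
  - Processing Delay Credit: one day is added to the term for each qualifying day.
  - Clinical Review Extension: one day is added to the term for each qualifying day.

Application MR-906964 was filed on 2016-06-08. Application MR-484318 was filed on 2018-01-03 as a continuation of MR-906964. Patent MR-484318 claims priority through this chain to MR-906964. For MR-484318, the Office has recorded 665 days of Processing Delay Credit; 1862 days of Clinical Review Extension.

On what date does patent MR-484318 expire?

Earliest priority filing: 8 June 2016.
Base term: 8 June 2016 + 15 years → 8 June 2031.
Processing Delay Credit: +665 days → 3 April 2033.
Clinical Review Extension: +1862 days → 9 May 2038.

May 9, 2038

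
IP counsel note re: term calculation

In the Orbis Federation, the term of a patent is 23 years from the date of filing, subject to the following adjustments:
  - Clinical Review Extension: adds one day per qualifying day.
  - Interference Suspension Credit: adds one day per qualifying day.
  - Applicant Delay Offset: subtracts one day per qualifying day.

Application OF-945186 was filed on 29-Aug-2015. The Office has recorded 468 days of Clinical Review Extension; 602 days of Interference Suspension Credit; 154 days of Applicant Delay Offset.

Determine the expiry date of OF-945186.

2041-03-02

Base term: filing date + 23 years → 29 August 2038.
Clinical Review Extension: +468 days → 10 December 2039.
Interference Suspension Credit: +602 days → 3 August 2041.
Applicant Delay Offset: −154 days → 2 March 2041.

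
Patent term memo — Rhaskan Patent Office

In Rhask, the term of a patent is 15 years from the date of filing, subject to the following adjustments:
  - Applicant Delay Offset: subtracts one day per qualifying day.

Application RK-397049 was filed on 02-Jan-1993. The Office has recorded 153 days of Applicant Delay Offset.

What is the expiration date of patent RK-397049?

Base term: filing date + 15 years → 2 January 2008.
Applicant Delay Offset: −153 days → 2 August 2007.

August 2, 2007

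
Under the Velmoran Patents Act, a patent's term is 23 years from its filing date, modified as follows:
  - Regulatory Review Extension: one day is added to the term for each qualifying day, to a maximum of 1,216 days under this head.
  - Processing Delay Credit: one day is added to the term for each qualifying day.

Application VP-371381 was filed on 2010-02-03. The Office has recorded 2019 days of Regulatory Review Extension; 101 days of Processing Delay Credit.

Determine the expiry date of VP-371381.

Base term: filing date + 23 years → 3 February 2033.
Regulatory Review Extension: 2019 days claimed exceeds the 1216-day cap, so +1216 days → 3 June 2036.
Processing Delay Credit: +101 days → 12 September 2036.

2036-09-12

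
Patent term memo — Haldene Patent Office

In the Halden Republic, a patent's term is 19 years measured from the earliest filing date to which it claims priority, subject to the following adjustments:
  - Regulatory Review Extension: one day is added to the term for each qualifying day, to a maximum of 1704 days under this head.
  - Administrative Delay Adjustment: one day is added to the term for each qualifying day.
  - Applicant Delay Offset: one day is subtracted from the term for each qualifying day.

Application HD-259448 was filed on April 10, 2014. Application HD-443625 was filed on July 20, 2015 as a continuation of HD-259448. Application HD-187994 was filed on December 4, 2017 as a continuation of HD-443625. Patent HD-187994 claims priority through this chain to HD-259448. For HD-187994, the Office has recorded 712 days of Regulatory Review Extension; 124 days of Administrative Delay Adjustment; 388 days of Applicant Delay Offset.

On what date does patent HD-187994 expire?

Earliest priority filing: 10 April 2014.
Base term: 10 April 2014 + 19 years → 10 April 2033.
Regulatory Review Extension: 712 days (within the 1704-day cap) → +712 days → 23 March 2035.
Administrative Delay Adjustment: +124 days → 25 July 2035.
Applicant Delay Offset: −388 days → 2 July 2034.

2034-07-02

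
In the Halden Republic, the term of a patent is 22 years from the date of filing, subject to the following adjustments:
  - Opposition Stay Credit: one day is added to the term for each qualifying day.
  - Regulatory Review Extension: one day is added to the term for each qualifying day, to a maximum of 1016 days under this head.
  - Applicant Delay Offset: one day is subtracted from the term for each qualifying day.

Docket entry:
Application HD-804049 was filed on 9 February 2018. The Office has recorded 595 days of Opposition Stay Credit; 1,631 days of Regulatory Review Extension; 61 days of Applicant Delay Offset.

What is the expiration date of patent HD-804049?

May 8, 2044

Base term: filing date + 22 years → 9 February 2040.
Opposition Stay Credit: +595 days → 26 September 2041.
Regulatory Review Extension: 1631 days claimed exceeds the 1016-day cap, so +1016 days → 8 July 2044.
Applicant Delay Offset: −61 days → 8 May 2044.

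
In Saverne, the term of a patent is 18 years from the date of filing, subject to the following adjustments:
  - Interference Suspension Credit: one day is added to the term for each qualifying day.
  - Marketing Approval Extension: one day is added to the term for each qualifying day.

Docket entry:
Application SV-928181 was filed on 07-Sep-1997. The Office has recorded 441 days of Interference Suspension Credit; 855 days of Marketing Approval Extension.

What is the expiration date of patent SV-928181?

2019-03-26

Base term: filing date + 18 years → 7 September 2015.
Interference Suspension Credit: +441 days → 21 November 2016.
Marketing Approval Extension: +855 days → 26 March 2019.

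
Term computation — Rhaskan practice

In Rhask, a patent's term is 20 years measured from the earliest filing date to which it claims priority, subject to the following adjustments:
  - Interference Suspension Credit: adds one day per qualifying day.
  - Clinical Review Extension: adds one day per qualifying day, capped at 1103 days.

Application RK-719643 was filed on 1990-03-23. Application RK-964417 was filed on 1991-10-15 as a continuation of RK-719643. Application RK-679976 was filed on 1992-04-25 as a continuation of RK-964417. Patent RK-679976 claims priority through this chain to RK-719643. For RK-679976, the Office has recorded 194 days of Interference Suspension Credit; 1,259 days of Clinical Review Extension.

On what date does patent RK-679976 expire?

Earliest priority filing: 23 March 1990.
Base term: 23 March 1990 + 20 years → 23 March 2010.
Interference Suspension Credit: +194 days → 3 October 2010.
Clinical Review Extension: 1259 days claimed exceeds the 1103-day cap, so +1103 days → 10 October 2013.

October 10, 2013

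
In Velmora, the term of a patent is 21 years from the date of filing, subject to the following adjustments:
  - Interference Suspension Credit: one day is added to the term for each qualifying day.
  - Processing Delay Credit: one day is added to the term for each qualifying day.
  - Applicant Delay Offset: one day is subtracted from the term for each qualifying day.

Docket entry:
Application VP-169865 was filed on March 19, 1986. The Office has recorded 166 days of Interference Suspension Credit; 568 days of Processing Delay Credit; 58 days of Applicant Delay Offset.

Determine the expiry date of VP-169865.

Base term: filing date + 21 years → 19 March 2007.
Interference Suspension Credit: +166 days → 1 September 2007.
Processing Delay Credit: +568 days → 22 March 2009.
Applicant Delay Offset: −58 days → 23 January 2009.

January 23, 2009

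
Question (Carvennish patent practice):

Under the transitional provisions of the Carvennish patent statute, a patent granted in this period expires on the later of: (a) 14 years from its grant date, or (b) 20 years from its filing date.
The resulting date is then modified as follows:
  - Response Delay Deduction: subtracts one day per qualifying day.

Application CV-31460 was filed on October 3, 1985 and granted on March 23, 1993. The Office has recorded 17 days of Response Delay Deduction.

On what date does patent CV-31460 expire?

2007-03-06

(a) grant + 14 years → 23 March 2007.
(b) filing + 20 years → 3 October 2005.
Later of the two: 23 March 2007.
Response Delay Deduction: −17 days → 6 March 2007.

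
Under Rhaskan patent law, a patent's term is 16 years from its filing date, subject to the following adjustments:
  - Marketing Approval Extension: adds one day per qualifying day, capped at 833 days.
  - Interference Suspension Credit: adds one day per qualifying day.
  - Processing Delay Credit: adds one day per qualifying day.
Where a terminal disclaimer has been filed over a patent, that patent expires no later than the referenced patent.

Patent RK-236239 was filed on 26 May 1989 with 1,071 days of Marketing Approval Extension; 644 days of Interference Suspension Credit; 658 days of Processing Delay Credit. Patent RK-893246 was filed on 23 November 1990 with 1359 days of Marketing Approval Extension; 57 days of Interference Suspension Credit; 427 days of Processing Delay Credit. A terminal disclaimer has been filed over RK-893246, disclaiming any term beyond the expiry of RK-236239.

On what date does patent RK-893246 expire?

July 2, 2010

Natural term of RK-893246:
  Base: filing + 16 years → 23 November 2006.
  Marketing Approval Extension: 1359 days claimed exceeds the 833-day cap, so +833 days → 5 March 2009.
  Interference Suspension Credit: +57 days → 1 May 2009.
  Processing Delay Credit: +427 days → 2 July 2010.
Expiry of referenced patent RK-236239:
  Base: filing + 16 years → 26 May 2005.
  Marketing Approval Extension: 1071 days claimed exceeds the 833-day cap, so +833 days → 6 September 2007.
  Interference Suspension Credit: +644 days → 11 June 2009.
  Processing Delay Credit: +658 days → 31 March 2011.
Terminal disclaimer: RK-893246 expires on the earlier of 2 July 2010 and 31 March 2011.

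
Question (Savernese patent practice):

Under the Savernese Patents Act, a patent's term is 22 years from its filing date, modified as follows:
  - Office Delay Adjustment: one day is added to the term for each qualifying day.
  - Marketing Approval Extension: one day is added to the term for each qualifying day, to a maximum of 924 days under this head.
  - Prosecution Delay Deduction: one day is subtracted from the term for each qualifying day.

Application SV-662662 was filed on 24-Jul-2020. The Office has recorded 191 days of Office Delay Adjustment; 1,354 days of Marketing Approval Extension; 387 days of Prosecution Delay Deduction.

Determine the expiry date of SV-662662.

Base term: filing date + 22 years → 24 July 2042.
Office Delay Adjustment: +191 days → 31 January 2043.
Marketing Approval Extension: 1354 days claimed exceeds the 924-day cap, so +924 days → 12 August 2045.
Prosecution Delay Deduction: −387 days → 21 July 2044.

July 21, 2044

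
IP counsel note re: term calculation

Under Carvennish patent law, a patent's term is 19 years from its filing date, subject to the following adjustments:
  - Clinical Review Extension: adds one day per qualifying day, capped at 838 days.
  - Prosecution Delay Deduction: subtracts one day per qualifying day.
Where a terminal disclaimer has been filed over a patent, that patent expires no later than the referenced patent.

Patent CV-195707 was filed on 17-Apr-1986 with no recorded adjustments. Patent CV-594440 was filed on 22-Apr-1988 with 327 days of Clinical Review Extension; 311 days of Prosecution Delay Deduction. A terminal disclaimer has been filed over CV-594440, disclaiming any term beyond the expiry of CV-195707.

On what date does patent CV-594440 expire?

2005-04-17

Natural term of CV-594440:
  Base: filing + 19 years → 22 April 2007.
  Clinical Review Extension: 327 days (within the 838-day cap) → +327 days → 14 March 2008.
  Prosecution Delay Deduction: −311 days → 8 May 2007.
Expiry of referenced patent CV-195707:
  Base: filing + 19 years → 17 April 2005.
Terminal disclaimer: CV-594440 expires on the earlier of 8 May 2007 and 17 April 2005.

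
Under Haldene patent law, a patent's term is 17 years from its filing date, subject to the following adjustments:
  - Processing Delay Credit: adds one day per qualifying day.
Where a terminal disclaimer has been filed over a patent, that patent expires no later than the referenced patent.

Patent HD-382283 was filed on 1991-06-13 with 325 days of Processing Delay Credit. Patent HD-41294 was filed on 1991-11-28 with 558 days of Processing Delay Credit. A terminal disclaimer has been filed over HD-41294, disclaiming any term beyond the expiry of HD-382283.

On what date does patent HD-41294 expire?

Natural term of HD-41294:
  Base: filing + 17 years → 28 November 2008.
  Processing Delay Credit: +558 days → 9 June 2010.
Expiry of referenced patent HD-382283:
  Base: filing + 17 years → 13 June 2008.
  Processing Delay Credit: +325 days → 4 May 2009.
Terminal disclaimer: HD-41294 expires on the earlier of 9 June 2010 and 4 May 2009.

May 4, 2009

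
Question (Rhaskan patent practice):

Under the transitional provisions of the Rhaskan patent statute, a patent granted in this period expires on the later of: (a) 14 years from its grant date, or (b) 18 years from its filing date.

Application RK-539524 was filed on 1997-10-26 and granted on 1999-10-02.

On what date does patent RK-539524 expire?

October 26, 2015

(a) grant + 14 years → 2 October 2013.
(b) filing + 18 years → 26 October 2015.
Later of the two: 26 October 2015.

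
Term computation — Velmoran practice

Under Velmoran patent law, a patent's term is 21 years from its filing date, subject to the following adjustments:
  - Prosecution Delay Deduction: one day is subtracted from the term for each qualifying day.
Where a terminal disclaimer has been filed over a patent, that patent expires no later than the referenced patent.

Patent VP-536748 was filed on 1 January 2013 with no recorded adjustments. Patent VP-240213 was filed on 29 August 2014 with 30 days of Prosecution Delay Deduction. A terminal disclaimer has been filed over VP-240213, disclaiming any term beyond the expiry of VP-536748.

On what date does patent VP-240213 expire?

January 1, 2034

Natural term of VP-240213:
  Base: filing + 21 years → 29 August 2035.
  Prosecution Delay Deduction: −30 days → 30 July 2035.
Expiry of referenced patent VP-536748:
  Base: filing + 21 years → 1 January 2034.
Terminal disclaimer: VP-240213 expires on the earlier of 30 July 2035 and 1 January 2034.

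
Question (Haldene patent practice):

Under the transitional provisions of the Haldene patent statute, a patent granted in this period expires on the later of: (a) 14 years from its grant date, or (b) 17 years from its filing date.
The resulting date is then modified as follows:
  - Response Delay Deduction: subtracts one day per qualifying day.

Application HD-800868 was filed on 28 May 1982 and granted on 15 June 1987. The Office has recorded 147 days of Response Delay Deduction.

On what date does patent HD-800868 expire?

January 19, 2001

(a) grant + 14 years → 15 June 2001.
(b) filing + 17 years → 28 May 1999.
Later of the two: 15 June 2001.
Response Delay Deduction: −147 days → 19 January 2001.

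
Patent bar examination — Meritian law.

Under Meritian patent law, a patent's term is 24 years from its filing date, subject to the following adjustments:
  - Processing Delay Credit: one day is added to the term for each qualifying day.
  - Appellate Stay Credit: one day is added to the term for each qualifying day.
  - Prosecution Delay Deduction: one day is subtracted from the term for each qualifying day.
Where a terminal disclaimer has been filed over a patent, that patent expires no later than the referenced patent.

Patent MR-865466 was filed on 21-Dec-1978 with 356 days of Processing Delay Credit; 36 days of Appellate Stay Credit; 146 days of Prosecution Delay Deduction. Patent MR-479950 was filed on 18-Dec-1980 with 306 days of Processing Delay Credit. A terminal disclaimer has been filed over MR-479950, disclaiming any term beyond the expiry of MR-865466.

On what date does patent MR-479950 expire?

Natural term of MR-479950:
  Base: filing + 24 years → 18 December 2004.
  Processing Delay Credit: +306 days → 20 October 2005.
Expiry of referenced patent MR-865466:
  Base: filing + 24 years → 21 December 2002.
  Processing Delay Credit: +356 days → 12 December 2003.
  Appellate Stay Credit: +36 days → 17 January 2004.
  Prosecution Delay Deduction: −146 days → 24 August 2003.
Terminal disclaimer: MR-479950 expires on the earlier of 20 October 2005 and 24 August 2003.

2003-08-24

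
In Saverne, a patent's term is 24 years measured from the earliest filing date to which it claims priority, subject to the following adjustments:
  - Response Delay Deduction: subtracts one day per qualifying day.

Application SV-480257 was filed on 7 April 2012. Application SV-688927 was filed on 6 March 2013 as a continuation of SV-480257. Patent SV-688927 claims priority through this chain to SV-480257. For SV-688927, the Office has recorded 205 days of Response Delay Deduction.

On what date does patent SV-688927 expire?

2035-09-15

Earliest priority filing: 7 April 2012.
Base term: 7 April 2012 + 24 years → 7 April 2036.
Response Delay Deduction: −205 days → 15 September 2035.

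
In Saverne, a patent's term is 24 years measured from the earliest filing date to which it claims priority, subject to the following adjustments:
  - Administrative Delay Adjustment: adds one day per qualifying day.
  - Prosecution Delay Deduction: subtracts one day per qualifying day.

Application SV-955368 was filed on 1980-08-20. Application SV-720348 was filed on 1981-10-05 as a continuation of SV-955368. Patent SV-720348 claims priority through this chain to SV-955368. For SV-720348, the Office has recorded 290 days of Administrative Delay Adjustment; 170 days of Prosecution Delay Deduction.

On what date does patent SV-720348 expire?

2004-12-18

Earliest priority filing: 20 August 1980.
Base term: 20 August 1980 + 24 years → 20 August 2004.
Administrative Delay Adjustment: +290 days → 6 June 2005.
Prosecution Delay Deduction: −170 days → 18 December 2004.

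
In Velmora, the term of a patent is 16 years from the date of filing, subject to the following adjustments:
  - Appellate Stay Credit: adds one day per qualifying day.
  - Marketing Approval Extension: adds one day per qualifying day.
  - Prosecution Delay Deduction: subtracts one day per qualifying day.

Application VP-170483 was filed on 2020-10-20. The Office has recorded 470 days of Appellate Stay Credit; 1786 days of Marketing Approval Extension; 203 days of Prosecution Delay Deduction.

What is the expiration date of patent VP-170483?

Base term: filing date + 16 years → 20 October 2036.
Appellate Stay Credit: +470 days → 2 February 2038.
Marketing Approval Extension: +1786 days → 24 December 2042.
Prosecution Delay Deduction: −203 days → 4 June 2042.

June 4, 2042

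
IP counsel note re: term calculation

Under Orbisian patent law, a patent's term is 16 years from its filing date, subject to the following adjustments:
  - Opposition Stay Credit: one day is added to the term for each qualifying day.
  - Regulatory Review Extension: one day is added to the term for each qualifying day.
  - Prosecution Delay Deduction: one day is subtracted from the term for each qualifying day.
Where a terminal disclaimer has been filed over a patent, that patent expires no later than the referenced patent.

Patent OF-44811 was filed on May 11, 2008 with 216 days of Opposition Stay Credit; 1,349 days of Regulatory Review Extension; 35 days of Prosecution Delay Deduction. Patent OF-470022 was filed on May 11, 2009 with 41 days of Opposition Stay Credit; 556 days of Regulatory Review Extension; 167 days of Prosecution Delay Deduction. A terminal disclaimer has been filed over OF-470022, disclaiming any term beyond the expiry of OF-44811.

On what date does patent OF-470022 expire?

2026-07-15

Natural term of OF-470022:
  Base: filing + 16 years → 11 May 2025.
  Opposition Stay Credit: +41 days → 21 June 2025.
  Regulatory Review Extension: +556 days → 29 December 2026.
  Prosecution Delay Deduction: −167 days → 15 July 2026.
Expiry of referenced patent OF-44811:
  Base: filing + 16 years → 11 May 2024.
  Opposition Stay Credit: +216 days → 13 December 2024.
  Regulatory Review Extension: +1349 days → 23 August 2028.
  Prosecution Delay Deduction: −35 days → 19 July 2028.
Terminal disclaimer: OF-470022 expires on the earlier of 15 July 2026 and 19 July 2028.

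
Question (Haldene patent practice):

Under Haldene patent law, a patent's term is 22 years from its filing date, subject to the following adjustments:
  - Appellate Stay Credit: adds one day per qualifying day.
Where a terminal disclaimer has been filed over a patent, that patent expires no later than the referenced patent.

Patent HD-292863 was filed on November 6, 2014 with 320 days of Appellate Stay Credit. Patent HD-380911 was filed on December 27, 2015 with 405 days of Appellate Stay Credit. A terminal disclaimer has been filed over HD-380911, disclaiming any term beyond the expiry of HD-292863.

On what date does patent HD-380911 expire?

Natural term of HD-380911:
  Base: filing + 22 years → 27 December 2037.
  Appellate Stay Credit: +405 days → 5 February 2039.
Expiry of referenced patent HD-292863:
  Base: filing + 22 years → 6 November 2036.
  Appellate Stay Credit: +320 days → 22 September 2037.
Terminal disclaimer: HD-380911 expires on the earlier of 5 February 2039 and 22 September 2037.

September 22, 2037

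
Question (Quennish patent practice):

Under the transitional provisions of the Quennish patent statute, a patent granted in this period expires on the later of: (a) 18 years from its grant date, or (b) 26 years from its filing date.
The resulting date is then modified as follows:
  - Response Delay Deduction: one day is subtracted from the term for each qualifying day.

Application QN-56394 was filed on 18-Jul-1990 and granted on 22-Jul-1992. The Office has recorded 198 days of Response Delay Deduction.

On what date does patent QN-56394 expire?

(a) grant + 18 years → 22 July 2010.
(b) filing + 26 years → 18 July 2016.
Later of the two: 18 July 2016.
Response Delay Deduction: −198 days → 2 January 2016.

January 2, 2016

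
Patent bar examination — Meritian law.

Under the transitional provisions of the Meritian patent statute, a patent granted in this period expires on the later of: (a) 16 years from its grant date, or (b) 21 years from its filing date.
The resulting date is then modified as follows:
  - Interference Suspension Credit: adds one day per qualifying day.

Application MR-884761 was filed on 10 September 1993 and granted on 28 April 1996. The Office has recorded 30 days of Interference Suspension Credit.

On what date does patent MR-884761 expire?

2014-10-10

(a) grant + 16 years → 28 April 2012.
(b) filing + 21 years → 10 September 2014.
Later of the two: 10 September 2014.
Interference Suspension Credit: +30 days → 10 October 2014.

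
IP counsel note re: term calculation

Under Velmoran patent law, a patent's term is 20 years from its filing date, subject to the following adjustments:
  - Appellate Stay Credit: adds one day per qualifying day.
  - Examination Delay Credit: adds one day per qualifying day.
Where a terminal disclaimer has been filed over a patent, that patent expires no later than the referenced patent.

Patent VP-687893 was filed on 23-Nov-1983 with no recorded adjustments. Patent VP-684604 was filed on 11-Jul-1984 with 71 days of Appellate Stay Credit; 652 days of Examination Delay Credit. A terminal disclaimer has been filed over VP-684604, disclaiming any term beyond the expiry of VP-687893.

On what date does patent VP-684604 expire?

November 23, 2003

Natural term of VP-684604:
  Base: filing + 20 years → 11 July 2004.
  Appellate Stay Credit: +71 days → 20 September 2004.
  Examination Delay Credit: +652 days → 4 July 2006.
Expiry of referenced patent VP-687893:
  Base: filing + 20 years → 23 November 2003.
Terminal disclaimer: VP-684604 expires on the earlier of 4 July 2006 and 23 November 2003.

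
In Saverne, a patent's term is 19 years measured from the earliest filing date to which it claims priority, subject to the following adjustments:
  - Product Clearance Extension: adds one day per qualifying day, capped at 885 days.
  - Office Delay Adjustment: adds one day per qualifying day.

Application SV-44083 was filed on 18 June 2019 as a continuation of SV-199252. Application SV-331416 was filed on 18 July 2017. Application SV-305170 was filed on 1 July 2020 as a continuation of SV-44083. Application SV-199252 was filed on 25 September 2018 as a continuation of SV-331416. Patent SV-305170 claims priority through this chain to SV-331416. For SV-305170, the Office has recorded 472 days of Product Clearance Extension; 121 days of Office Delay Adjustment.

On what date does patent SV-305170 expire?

Earliest priority filing: 18 July 2017.
Base term: 18 July 2017 + 19 years → 18 July 2036.
Product Clearance Extension: 472 days (within the 885-day cap) → +472 days → 2 November 2037.
Office Delay Adjustment: +121 days → 3 March 2038.

2038-03-03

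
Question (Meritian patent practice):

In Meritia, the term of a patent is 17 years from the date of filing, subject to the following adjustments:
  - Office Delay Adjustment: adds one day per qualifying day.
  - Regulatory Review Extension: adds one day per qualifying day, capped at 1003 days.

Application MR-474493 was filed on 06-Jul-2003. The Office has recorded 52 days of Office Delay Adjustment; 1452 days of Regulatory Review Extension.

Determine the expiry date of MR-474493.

May 27, 2023

Base term: filing date + 17 years → 6 July 2020.
Office Delay Adjustment: +52 days → 27 August 2020.
Regulatory Review Extension: 1452 days claimed exceeds the 1003-day cap, so +1003 days → 27 May 2023.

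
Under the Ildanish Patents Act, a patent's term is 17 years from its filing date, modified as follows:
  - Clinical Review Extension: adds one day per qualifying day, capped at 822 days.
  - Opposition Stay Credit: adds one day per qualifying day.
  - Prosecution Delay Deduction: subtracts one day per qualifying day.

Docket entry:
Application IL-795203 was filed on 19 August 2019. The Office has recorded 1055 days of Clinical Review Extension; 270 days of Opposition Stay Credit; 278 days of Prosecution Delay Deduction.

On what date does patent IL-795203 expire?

November 11, 2038

Base term: filing date + 17 years → 19 August 2036.
Clinical Review Extension: 1055 days claimed exceeds the 822-day cap, so +822 days → 19 November 2038.
Opposition Stay Credit: +270 days → 16 August 2039.
Prosecution Delay Deduction: −278 days → 11 November 2038.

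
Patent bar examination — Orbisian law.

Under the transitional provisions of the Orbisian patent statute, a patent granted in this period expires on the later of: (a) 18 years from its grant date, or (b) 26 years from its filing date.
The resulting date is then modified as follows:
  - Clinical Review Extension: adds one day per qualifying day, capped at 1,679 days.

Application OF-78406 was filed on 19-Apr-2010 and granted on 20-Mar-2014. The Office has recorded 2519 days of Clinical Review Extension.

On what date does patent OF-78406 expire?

(a) grant + 18 years → 20 March 2032.
(b) filing + 26 years → 19 April 2036.
Later of the two: 19 April 2036.
Clinical Review Extension: 2519 days claimed exceeds the 1679-day cap, so +1679 days → 23 November 2040.

November 23, 2040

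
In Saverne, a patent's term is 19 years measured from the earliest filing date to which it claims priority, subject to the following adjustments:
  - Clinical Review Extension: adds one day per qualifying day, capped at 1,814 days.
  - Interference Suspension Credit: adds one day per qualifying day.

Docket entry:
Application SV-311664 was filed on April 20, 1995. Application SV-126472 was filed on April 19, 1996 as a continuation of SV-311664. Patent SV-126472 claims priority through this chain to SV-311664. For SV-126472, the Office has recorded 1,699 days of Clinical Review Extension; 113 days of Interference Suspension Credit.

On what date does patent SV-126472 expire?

Earliest priority filing: 20 April 1995.
Base term: 20 April 1995 + 19 years → 20 April 2014.
Clinical Review Extension: 1699 days (within the 1814-day cap) → +1699 days → 14 December 2018.
Interference Suspension Credit: +113 days → 6 April 2019.

April 6, 2019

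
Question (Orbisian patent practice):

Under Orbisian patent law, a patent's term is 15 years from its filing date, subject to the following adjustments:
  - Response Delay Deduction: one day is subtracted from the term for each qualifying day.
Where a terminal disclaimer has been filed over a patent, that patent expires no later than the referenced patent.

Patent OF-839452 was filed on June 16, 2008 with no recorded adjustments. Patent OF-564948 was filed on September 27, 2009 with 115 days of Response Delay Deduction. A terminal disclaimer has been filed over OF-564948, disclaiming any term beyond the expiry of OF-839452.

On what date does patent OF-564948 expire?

Natural term of OF-564948:
  Base: filing + 15 years → 27 September 2024.
  Response Delay Deduction: −115 days → 4 June 2024.
Expiry of referenced patent OF-839452:
  Base: filing + 15 years → 16 June 2023.
Terminal disclaimer: OF-564948 expires on the earlier of 4 June 2024 and 16 June 2023.

2023-06-16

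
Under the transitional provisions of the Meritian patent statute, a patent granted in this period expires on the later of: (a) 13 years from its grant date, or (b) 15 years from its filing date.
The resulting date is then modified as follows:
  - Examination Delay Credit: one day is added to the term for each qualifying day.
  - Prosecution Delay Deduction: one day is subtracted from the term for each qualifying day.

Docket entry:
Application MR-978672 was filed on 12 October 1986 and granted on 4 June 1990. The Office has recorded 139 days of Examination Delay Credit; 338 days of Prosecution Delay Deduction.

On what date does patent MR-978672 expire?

(a) grant + 13 years → 4 June 2003.
(b) filing + 15 years → 12 October 2001.
Later of the two: 4 June 2003.
Examination Delay Credit: +139 days → 21 October 2003.
Prosecution Delay Deduction: −338 days → 17 November 2002.

2002-11-17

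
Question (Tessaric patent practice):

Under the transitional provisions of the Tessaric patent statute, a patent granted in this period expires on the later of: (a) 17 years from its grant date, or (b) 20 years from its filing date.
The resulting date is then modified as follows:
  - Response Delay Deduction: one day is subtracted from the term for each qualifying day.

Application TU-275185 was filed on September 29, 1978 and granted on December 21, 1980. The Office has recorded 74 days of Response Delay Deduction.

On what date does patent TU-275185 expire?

1998-07-17

(a) grant + 17 years → 21 December 1997.
(b) filing + 20 years → 29 September 1998.
Later of the two: 29 September 1998.
Response Delay Deduction: −74 days → 17 July 1998.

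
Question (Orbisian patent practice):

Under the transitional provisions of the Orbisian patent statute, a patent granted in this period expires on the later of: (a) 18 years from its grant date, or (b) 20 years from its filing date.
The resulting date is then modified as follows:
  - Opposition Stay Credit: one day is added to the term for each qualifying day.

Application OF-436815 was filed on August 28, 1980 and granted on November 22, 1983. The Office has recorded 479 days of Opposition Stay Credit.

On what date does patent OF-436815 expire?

2003-03-16

(a) grant + 18 years → 22 November 2001.
(b) filing + 20 years → 28 August 2000.
Later of the two: 22 November 2001.
Opposition Stay Credit: +479 days → 16 March 2003.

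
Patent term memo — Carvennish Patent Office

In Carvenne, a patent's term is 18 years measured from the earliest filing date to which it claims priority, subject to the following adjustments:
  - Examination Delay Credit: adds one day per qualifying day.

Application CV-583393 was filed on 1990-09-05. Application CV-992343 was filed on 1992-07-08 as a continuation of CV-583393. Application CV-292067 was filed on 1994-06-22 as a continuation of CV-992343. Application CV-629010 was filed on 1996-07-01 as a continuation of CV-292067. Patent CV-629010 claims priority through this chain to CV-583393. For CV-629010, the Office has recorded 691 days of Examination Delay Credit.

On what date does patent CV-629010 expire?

2010-07-28

Earliest priority filing: 5 September 1990.
Base term: 5 September 1990 + 18 years → 5 September 2008.
Examination Delay Credit: +691 days → 28 July 2010.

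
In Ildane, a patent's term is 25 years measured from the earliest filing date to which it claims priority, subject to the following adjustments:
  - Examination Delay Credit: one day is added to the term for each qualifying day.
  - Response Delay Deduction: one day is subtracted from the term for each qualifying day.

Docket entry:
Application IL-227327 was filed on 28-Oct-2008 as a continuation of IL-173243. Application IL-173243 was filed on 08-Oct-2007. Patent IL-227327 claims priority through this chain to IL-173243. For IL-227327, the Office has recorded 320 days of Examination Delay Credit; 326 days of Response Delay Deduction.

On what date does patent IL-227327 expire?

October 2, 2032

Earliest priority filing: 8 October 2007.
Base term: 8 October 2007 + 25 years → 8 October 2032.
Examination Delay Credit: +320 days → 24 August 2033.
Response Delay Deduction: −326 days → 2 October 2032.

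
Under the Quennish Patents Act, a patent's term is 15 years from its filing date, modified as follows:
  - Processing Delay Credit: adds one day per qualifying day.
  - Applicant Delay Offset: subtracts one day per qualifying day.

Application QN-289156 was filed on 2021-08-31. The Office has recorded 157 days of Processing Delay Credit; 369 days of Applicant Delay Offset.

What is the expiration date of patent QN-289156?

Base term: filing date + 15 years → 31 August 2036.
Processing Delay Credit: +157 days → 4 February 2037.
Applicant Delay Offset: −369 days → 1 February 2036.

February 1, 2036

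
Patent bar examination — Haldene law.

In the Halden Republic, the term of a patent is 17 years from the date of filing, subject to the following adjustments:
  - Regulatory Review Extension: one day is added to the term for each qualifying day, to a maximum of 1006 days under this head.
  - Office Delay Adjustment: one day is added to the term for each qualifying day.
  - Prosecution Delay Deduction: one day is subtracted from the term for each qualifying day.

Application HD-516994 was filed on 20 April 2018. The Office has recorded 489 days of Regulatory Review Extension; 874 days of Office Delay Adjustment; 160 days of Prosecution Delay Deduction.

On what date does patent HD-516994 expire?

Base term: filing date + 17 years → 20 April 2035.
Regulatory Review Extension: 489 days (within the 1006-day cap) → +489 days → 21 August 2036.
Office Delay Adjustment: +874 days → 12 January 2039.
Prosecution Delay Deduction: −160 days → 5 August 2038.

August 5, 2038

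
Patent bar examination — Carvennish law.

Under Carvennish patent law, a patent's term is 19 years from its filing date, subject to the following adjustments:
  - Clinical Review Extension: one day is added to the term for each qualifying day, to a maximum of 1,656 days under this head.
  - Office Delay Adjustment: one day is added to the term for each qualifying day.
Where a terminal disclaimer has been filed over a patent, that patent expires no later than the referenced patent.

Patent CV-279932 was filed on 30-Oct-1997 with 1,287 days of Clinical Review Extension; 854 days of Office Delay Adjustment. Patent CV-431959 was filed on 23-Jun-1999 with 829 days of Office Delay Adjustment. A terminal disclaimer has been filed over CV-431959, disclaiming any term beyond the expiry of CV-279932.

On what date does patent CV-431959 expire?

2020-09-29

Natural term of CV-431959:
  Base: filing + 19 years → 23 June 2018.
  Office Delay Adjustment: +829 days → 29 September 2020.
Expiry of referenced patent CV-279932:
  Base: filing + 19 years → 30 October 2016.
  Clinical Review Extension: 1287 days (within the 1656-day cap) → +1287 days → 9 May 2020.
  Office Delay Adjustment: +854 days → 10 September 2022.
Terminal disclaimer: CV-431959 expires on the earlier of 29 September 2020 and 10 September 2022.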